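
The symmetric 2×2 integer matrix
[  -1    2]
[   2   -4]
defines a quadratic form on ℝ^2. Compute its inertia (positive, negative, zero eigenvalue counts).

Answer: (0, 1, 1)

Derivation:
step 0: pivot -1 → sign −
step 1: row/col 1 already zero → sign 0
signature = (0, 1, 1)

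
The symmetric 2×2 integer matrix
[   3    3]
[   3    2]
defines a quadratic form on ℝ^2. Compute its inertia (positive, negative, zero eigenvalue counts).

Answer: (1, 1, 0)

Derivation:
step 0: pivot 3 → sign +
step 1: pivot -1 → sign −
signature = (1, 1, 0)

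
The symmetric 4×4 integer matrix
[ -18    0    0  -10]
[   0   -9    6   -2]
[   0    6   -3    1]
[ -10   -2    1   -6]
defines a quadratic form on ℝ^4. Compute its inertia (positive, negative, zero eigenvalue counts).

Answer: (1, 3, 0)

Derivation:
step 0: pivot -18 → sign −
step 1: pivot -9 → sign −
step 2: pivot 1 → sign +
step 3: pivot -1/9 → sign −
signature = (1, 3, 0)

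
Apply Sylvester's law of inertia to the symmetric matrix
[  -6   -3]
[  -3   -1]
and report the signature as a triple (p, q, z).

Answer: (1, 1, 0)

Derivation:
step 0: pivot -6 → sign −
step 1: pivot 1/2 → sign +
signature = (1, 1, 0)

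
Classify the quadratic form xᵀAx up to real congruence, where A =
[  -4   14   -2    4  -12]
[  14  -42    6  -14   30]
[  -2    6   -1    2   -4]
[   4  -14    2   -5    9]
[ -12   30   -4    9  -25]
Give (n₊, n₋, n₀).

Answer: (1, 3, 1)

Derivation:
step 0: pivot -4 → sign −
step 1: pivot 7 → sign +
step 2: pivot -1/7 → sign −
step 3: pivot -1 → sign −
step 4: row/col 4 already zero → sign 0
signature = (1, 3, 1)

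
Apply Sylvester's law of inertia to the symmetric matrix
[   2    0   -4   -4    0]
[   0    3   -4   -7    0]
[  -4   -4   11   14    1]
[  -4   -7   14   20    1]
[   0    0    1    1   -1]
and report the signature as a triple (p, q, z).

Answer: (3, 2, 0)

Derivation:
step 0: pivot 2 → sign +
step 1: pivot 3 → sign +
step 2: pivot -7/3 → sign −
step 3: pivot 3/7 → sign +
step 4: pivot -1 → sign −
signature = (3, 2, 0)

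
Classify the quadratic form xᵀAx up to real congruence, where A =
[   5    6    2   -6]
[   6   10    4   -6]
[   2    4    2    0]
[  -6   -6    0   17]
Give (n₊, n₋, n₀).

step 0: pivot 5 → sign +
step 1: pivot 14/5 → sign +
step 2: pivot 2/7 → sign +
step 3: pivot -1 → sign −
signature = (3, 1, 0)

Answer: (3, 1, 0)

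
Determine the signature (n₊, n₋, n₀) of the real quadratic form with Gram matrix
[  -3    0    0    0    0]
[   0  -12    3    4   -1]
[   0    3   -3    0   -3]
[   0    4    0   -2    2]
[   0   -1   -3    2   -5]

Answer: (0, 4, 1)

Derivation:
step 0: pivot -3 → sign −
step 1: pivot -12 → sign −
step 2: pivot -9/4 → sign −
step 3: pivot -2/9 → sign −
step 4: row/col 4 already zero → sign 0
signature = (0, 4, 1)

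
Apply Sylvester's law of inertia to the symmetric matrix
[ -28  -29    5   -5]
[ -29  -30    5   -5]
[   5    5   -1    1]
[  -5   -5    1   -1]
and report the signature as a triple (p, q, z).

step 0: pivot -28 → sign −
step 1: pivot 1/28 → sign +
step 2: pivot -1 → sign −
step 3: row/col 3 already zero → sign 0
signature = (1, 2, 1)

Answer: (1, 2, 1)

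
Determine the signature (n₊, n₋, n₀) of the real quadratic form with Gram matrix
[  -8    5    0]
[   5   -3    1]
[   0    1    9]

step 0: pivot -8 → sign −
step 1: pivot 1/8 → sign +
step 2: pivot 1 → sign +
signature = (2, 1, 0)

Answer: (2, 1, 0)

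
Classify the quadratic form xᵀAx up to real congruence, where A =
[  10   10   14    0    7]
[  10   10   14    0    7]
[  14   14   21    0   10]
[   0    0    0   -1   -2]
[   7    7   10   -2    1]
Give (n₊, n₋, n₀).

step 0: pivot 10 → sign +
step 1: pivot 7/5 → sign +
step 2: pivot -1 → sign −
step 3: pivot 1/14 → sign +
step 4: row/col 4 already zero → sign 0
signature = (3, 1, 1)

Answer: (3, 1, 1)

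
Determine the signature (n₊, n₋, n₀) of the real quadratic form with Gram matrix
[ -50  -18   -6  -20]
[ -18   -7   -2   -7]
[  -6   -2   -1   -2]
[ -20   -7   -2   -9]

Answer: (0, 3, 1)

Derivation:
step 0: pivot -50 → sign −
step 1: pivot -13/25 → sign −
step 2: pivot -3/13 → sign −
step 3: row/col 3 already zero → sign 0
signature = (0, 3, 1)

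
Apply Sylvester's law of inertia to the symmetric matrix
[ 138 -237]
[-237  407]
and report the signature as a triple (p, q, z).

Answer: (1, 1, 0)

Derivation:
step 0: pivot 138 → sign +
step 1: pivot -1/46 → sign −
signature = (1, 1, 0)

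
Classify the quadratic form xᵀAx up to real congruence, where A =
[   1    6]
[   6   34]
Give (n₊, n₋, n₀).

Answer: (1, 1, 0)

Derivation:
step 0: pivot 1 → sign +
step 1: pivot -2 → sign −
signature = (1, 1, 0)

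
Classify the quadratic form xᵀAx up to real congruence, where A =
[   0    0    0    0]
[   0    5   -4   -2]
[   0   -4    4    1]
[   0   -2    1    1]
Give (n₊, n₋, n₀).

step 0: pivot 5 → sign +
step 1: pivot 4/5 → sign +
step 2: pivot -1/4 → sign −
step 3: row/col 3 already zero → sign 0
signature = (2, 1, 1)

Answer: (2, 1, 1)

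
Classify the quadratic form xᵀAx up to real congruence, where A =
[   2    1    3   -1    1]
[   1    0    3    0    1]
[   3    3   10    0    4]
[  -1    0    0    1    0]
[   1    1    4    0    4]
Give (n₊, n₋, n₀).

step 0: pivot 2 → sign +
step 1: pivot -1/2 → sign −
step 2: pivot 10 → sign +
step 3: pivot 1/10 → sign +
step 4: pivot 2 → sign +
signature = (4, 1, 0)

Answer: (4, 1, 0)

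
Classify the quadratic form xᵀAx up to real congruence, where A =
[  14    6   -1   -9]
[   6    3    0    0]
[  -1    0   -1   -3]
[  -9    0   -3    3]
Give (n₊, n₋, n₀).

step 0: pivot 14 → sign +
step 1: pivot 3/7 → sign +
step 2: pivot -3/2 → sign −
step 3: row/col 3 already zero → sign 0
signature = (2, 1, 1)

Answer: (2, 1, 1)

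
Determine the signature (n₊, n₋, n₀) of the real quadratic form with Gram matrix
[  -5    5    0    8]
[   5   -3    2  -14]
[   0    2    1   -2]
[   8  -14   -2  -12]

step 0: pivot -5 → sign −
step 1: pivot 2 → sign +
step 2: pivot -1 → sign −
step 3: pivot -6/5 → sign −
signature = (1, 3, 0)

Answer: (1, 3, 0)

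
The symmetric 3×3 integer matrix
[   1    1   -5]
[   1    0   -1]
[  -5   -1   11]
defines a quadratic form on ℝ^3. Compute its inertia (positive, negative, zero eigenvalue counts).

step 0: pivot 1 → sign +
step 1: pivot -1 → sign −
step 2: pivot 2 → sign +
signature = (2, 1, 0)

Answer: (2, 1, 0)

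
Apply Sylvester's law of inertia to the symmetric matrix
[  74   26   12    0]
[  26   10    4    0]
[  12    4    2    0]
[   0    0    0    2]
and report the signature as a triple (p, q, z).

step 0: pivot 74 → sign +
step 1: pivot 32/37 → sign +
step 2: pivot 2 → sign +
step 3: row/col 3 already zero → sign 0
signature = (3, 0, 1)

Answer: (3, 0, 1)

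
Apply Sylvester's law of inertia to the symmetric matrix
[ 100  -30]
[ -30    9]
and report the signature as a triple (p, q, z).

Answer: (1, 0, 1)

Derivation:
step 0: pivot 100 → sign +
step 1: row/col 1 already zero → sign 0
signature = (1, 0, 1)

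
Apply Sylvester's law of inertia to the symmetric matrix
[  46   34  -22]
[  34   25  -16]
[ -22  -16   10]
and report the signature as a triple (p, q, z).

Answer: (1, 1, 1)

Derivation:
step 0: pivot 46 → sign +
step 1: pivot -3/23 → sign −
step 2: row/col 2 already zero → sign 0
signature = (1, 1, 1)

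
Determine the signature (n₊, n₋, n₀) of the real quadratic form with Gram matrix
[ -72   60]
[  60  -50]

Answer: (0, 1, 1)

Derivation:
step 0: pivot -72 → sign −
step 1: row/col 1 already zero → sign 0
signature = (0, 1, 1)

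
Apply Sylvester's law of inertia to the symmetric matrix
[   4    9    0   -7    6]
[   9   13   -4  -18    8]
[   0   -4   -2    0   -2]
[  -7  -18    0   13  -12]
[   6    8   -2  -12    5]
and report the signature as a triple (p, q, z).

Answer: (3, 2, 0)

Derivation:
step 0: pivot 4 → sign +
step 1: pivot -29/4 → sign −
step 2: pivot 6/29 → sign +
step 3: pivot -6 → sign −
step 4: pivot 1 → sign +
signature = (3, 2, 0)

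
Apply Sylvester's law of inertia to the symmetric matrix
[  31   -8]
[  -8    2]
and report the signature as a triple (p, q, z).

Answer: (1, 1, 0)

Derivation:
step 0: pivot 31 → sign +
step 1: pivot -2/31 → sign −
signature = (1, 1, 0)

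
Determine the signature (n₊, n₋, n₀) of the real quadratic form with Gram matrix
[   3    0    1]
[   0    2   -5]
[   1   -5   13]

step 0: pivot 3 → sign +
step 1: pivot 2 → sign +
step 2: pivot 1/6 → sign +
signature = (3, 0, 0)

Answer: (3, 0, 0)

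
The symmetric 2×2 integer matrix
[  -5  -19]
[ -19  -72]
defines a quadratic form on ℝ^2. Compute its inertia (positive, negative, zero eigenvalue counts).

Answer: (1, 1, 0)

Derivation:
step 0: pivot -5 → sign −
step 1: pivot 1/5 → sign +
signature = (1, 1, 0)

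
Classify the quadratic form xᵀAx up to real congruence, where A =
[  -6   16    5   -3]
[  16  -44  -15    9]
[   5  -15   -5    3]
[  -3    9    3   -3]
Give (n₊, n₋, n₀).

Answer: (1, 3, 0)

Derivation:
step 0: pivot -6 → sign −
step 1: pivot -4/3 → sign −
step 2: pivot 5/4 → sign +
step 3: pivot -6/5 → sign −
signature = (1, 3, 0)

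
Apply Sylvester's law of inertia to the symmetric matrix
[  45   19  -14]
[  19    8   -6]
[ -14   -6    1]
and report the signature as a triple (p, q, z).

Answer: (1, 2, 0)

Derivation:
step 0: pivot 45 → sign +
step 1: pivot -1/45 → sign −
step 2: pivot -3 → sign −
signature = (1, 2, 0)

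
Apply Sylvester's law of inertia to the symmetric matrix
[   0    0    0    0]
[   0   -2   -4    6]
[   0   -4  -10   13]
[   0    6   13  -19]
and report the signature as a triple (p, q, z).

step 0: pivot -2 → sign −
step 1: pivot -2 → sign −
step 2: pivot -1/2 → sign −
step 3: row/col 3 already zero → sign 0
signature = (0, 3, 1)

Answer: (0, 3, 1)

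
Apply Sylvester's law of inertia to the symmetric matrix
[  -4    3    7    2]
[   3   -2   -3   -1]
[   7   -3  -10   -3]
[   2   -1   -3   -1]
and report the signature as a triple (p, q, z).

Answer: (1, 3, 0)

Derivation:
step 0: pivot -4 → sign −
step 1: pivot 1/4 → sign +
step 2: pivot -18 → sign −
step 3: pivot -1/9 → sign −
signature = (1, 3, 0)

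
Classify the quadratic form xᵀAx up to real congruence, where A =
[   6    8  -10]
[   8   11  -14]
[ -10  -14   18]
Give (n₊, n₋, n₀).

step 0: pivot 6 → sign +
step 1: pivot 1/3 → sign +
step 2: row/col 2 already zero → sign 0
signature = (2, 0, 1)

Answer: (2, 0, 1)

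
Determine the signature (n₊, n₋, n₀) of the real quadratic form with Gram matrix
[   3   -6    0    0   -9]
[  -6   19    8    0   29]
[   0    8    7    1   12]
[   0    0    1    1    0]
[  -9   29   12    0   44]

Answer: (3, 2, 0)

Derivation:
step 0: pivot 3 → sign +
step 1: pivot 7 → sign +
step 2: pivot -15/7 → sign −
step 3: pivot 22/15 → sign +
step 4: pivot -2/11 → sign −
signature = (3, 2, 0)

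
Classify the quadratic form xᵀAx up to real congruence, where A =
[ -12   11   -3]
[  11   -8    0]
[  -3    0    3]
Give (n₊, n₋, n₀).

step 0: pivot -12 → sign −
step 1: pivot 25/12 → sign +
step 2: pivot 3/25 → sign +
signature = (2, 1, 0)

Answer: (2, 1, 0)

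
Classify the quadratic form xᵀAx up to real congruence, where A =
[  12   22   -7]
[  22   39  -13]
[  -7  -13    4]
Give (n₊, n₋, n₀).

Answer: (1, 2, 0)

Derivation:
step 0: pivot 12 → sign +
step 1: pivot -4/3 → sign −
step 2: pivot -1/16 → sign −
signature = (1, 2, 0)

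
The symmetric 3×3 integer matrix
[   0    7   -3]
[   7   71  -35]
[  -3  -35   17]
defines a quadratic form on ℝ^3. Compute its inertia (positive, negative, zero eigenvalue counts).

Answer: (2, 1, 0)

Derivation:
step 0: pivot 71 → sign +
step 1: pivot -49/71 → sign −
step 2: pivot 2/49 → sign +
signature = (2, 1, 0)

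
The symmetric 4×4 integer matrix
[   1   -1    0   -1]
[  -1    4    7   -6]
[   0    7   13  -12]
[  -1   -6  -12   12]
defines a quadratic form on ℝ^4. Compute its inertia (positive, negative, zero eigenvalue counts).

step 0: pivot 1 → sign +
step 1: pivot 3 → sign +
step 2: pivot -10/3 → sign −
step 3: pivot 3/10 → sign +
signature = (3, 1, 0)

Answer: (3, 1, 0)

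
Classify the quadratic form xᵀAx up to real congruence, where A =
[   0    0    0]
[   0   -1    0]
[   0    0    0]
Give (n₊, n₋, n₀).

Answer: (0, 1, 2)

Derivation:
step 0: pivot -1 → sign −
step 1: row/col 1 already zero → sign 0
step 2: row/col 2 already zero → sign 0
signature = (0, 1, 2)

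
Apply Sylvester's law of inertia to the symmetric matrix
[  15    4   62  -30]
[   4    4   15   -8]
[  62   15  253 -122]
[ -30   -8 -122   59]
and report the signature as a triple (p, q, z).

Answer: (2, 2, 0)

Derivation:
step 0: pivot 15 → sign +
step 1: pivot 44/15 → sign +
step 2: pivot -179/44 → sign −
step 3: pivot -3/179 → sign −
signature = (2, 2, 0)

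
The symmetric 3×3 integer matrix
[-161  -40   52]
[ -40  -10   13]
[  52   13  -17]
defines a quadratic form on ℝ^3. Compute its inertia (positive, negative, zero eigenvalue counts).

Answer: (0, 3, 0)

Derivation:
step 0: pivot -161 → sign −
step 1: pivot -10/161 → sign −
step 2: pivot -1/10 → sign −
signature = (0, 3, 0)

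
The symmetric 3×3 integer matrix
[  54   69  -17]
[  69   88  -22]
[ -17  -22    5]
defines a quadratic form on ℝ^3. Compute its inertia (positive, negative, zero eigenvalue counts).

Answer: (2, 1, 0)

Derivation:
step 0: pivot 54 → sign +
step 1: pivot -1/6 → sign −
step 2: pivot 1/9 → sign +
signature = (2, 1, 0)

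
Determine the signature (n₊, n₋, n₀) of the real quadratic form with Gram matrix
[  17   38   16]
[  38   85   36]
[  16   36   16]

step 0: pivot 17 → sign +
step 1: pivot 1/17 → sign +
step 2: row/col 2 already zero → sign 0
signature = (2, 0, 1)

Answer: (2, 0, 1)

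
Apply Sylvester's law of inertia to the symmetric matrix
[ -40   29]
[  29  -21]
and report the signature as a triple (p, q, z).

step 0: pivot -40 → sign −
step 1: pivot 1/40 → sign +
signature = (1, 1, 0)

Answer: (1, 1, 0)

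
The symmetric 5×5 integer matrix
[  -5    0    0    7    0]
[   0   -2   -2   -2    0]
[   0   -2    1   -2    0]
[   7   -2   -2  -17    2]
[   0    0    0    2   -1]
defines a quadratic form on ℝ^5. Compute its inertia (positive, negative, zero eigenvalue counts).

Answer: (1, 4, 0)

Derivation:
step 0: pivot -5 → sign −
step 1: pivot -2 → sign −
step 2: pivot 3 → sign +
step 3: pivot -26/5 → sign −
step 4: pivot -3/13 → sign −
signature = (1, 4, 0)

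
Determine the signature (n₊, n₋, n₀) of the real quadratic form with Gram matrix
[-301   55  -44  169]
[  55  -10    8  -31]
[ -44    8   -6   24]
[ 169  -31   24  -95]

Answer: (2, 2, 0)

Derivation:
step 0: pivot -301 → sign −
step 1: pivot 15/301 → sign +
step 2: pivot 2/5 → sign +
step 3: pivot -2 → sign −
signature = (2, 2, 0)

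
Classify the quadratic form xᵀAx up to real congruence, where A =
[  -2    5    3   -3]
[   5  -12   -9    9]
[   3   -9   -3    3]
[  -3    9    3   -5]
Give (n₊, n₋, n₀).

Answer: (1, 3, 0)

Derivation:
step 0: pivot -2 → sign −
step 1: pivot 1/2 → sign +
step 2: pivot -3 → sign −
step 3: pivot -2 → sign −
signature = (1, 3, 0)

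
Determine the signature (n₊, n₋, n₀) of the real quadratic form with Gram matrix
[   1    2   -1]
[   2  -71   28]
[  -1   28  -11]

step 0: pivot 1 → sign +
step 1: pivot -75 → sign −
step 2: row/col 2 already zero → sign 0
signature = (1, 1, 1)

Answer: (1, 1, 1)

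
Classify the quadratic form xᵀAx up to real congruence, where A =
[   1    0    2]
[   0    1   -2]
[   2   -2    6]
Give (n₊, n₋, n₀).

step 0: pivot 1 → sign +
step 1: pivot 1 → sign +
step 2: pivot -2 → sign −
signature = (2, 1, 0)

Answer: (2, 1, 0)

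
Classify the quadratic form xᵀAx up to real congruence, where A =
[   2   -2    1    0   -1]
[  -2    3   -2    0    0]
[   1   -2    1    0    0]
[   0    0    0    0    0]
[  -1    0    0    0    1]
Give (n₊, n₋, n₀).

step 0: pivot 2 → sign +
step 1: pivot 1 → sign +
step 2: pivot -1/2 → sign −
step 3: row/col 3 already zero → sign 0
step 4: row/col 4 already zero → sign 0
signature = (2, 1, 2)

Answer: (2, 1, 2)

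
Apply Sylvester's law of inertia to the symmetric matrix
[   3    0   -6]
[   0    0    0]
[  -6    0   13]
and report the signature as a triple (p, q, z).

Answer: (2, 0, 1)

Derivation:
step 0: pivot 3 → sign +
step 1: pivot 1 → sign +
step 2: row/col 2 already zero → sign 0
signature = (2, 0, 1)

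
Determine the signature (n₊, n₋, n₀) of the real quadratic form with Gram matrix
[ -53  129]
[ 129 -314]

step 0: pivot -53 → sign −
step 1: pivot -1/53 → sign −
signature = (0, 2, 0)

Answer: (0, 2, 0)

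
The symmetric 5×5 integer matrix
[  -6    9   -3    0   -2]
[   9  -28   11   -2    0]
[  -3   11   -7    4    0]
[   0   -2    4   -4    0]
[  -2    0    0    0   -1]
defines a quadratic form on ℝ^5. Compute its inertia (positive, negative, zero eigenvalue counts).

Answer: (1, 3, 1)

Derivation:
step 0: pivot -6 → sign −
step 1: pivot -29/2 → sign −
step 2: pivot -75/29 → sign −
step 3: pivot 1/3 → sign +
step 4: row/col 4 already zero → sign 0
signature = (1, 3, 1)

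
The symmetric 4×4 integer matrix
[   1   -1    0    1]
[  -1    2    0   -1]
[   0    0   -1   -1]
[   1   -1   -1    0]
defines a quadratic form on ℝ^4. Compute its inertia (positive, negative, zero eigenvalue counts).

step 0: pivot 1 → sign +
step 1: pivot 1 → sign +
step 2: pivot -1 → sign −
step 3: row/col 3 already zero → sign 0
signature = (2, 1, 1)

Answer: (2, 1, 1)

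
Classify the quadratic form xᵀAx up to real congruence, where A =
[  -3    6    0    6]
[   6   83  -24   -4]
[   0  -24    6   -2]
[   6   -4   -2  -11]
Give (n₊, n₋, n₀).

Answer: (2, 2, 0)

Derivation:
step 0: pivot -3 → sign −
step 1: pivot 95 → sign +
step 2: pivot -6/95 → sign −
step 3: pivot 1/3 → sign +
signature = (2, 2, 0)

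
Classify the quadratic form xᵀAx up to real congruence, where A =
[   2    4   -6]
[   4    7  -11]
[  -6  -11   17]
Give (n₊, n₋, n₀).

step 0: pivot 2 → sign +
step 1: pivot -1 → sign −
step 2: row/col 2 already zero → sign 0
signature = (1, 1, 1)

Answer: (1, 1, 1)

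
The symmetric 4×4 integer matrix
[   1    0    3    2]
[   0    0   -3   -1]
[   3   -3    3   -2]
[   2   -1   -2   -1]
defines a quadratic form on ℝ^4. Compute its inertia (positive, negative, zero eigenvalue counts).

step 0: pivot 1 → sign +
step 1: pivot -6 → sign −
step 2: pivot 3/2 → sign +
step 3: pivot -1/3 → sign −
signature = (2, 2, 0)

Answer: (2, 2, 0)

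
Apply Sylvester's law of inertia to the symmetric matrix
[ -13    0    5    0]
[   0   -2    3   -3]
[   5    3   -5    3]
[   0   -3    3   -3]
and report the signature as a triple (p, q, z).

step 0: pivot -13 → sign −
step 1: pivot -2 → sign −
step 2: pivot 37/26 → sign +
step 3: pivot -3/37 → sign −
signature = (1, 3, 0)

Answer: (1, 3, 0)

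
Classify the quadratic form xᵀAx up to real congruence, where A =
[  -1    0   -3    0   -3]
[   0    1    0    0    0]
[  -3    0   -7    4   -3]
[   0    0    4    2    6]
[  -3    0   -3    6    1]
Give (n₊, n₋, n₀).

step 0: pivot -1 → sign −
step 1: pivot 1 → sign +
step 2: pivot 2 → sign +
step 3: pivot -6 → sign −
step 4: pivot -2 → sign −
signature = (2, 3, 0)

Answer: (2, 3, 0)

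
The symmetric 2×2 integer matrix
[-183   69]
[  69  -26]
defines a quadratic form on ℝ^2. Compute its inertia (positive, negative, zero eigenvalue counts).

Answer: (1, 1, 0)

Derivation:
step 0: pivot -183 → sign −
step 1: pivot 1/61 → sign +
signature = (1, 1, 0)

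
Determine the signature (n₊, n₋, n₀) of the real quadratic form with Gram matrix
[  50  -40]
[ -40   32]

Answer: (1, 0, 1)

Derivation:
step 0: pivot 50 → sign +
step 1: row/col 1 already zero → sign 0
signature = (1, 0, 1)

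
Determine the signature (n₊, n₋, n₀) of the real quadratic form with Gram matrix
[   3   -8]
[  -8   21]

step 0: pivot 3 → sign +
step 1: pivot -1/3 → sign −
signature = (1, 1, 0)

Answer: (1, 1, 0)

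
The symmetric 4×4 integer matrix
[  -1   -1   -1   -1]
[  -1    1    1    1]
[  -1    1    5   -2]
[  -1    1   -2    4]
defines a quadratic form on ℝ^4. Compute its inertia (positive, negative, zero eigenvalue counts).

Answer: (3, 1, 0)

Derivation:
step 0: pivot -1 → sign −
step 1: pivot 2 → sign +
step 2: pivot 4 → sign +
step 3: pivot 3/4 → sign +
signature = (3, 1, 0)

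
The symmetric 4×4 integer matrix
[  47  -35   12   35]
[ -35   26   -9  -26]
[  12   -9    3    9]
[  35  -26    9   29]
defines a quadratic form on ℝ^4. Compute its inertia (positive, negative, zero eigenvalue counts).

Answer: (2, 1, 1)

Derivation:
step 0: pivot 47 → sign +
step 1: pivot -3/47 → sign −
step 2: pivot 3 → sign +
step 3: row/col 3 already zero → sign 0
signature = (2, 1, 1)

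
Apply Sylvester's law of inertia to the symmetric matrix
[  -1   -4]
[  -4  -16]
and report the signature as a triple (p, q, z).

step 0: pivot -1 → sign −
step 1: row/col 1 already zero → sign 0
signature = (0, 1, 1)

Answer: (0, 1, 1)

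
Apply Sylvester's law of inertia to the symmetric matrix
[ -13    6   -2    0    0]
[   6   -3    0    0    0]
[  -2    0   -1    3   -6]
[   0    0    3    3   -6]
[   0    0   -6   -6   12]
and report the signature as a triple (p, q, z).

Answer: (1, 2, 2)

Derivation:
step 0: pivot -13 → sign −
step 1: pivot -3/13 → sign −
step 2: pivot 3 → sign +
step 3: row/col 3 already zero → sign 0
step 4: row/col 4 already zero → sign 0
signature = (1, 2, 2)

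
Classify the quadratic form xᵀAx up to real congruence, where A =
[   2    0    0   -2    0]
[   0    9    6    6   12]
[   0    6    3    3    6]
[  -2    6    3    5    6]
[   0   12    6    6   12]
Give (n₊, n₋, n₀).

Answer: (2, 1, 2)

Derivation:
step 0: pivot 2 → sign +
step 1: pivot 9 → sign +
step 2: pivot -1 → sign −
step 3: row/col 3 already zero → sign 0
step 4: row/col 4 already zero → sign 0
signature = (2, 1, 2)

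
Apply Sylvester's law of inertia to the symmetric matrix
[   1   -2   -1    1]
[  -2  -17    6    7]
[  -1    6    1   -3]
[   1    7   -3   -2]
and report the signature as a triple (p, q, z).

Answer: (3, 1, 0)

Derivation:
step 0: pivot 1 → sign +
step 1: pivot -21 → sign −
step 2: pivot 16/21 → sign +
step 3: pivot 3/4 → sign +
signature = (3, 1, 0)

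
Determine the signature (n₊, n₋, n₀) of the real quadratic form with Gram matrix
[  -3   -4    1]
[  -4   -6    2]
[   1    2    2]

Answer: (1, 2, 0)

Derivation:
step 0: pivot -3 → sign −
step 1: pivot -2/3 → sign −
step 2: pivot 3 → sign +
signature = (1, 2, 0)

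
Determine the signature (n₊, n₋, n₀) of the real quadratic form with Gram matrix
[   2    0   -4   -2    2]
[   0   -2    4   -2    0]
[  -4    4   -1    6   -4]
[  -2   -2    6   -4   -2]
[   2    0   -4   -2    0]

step 0: pivot 2 → sign +
step 1: pivot -2 → sign −
step 2: pivot -1 → sign −
step 3: pivot -2 → sign −
step 4: row/col 4 already zero → sign 0
signature = (1, 3, 1)

Answer: (1, 3, 1)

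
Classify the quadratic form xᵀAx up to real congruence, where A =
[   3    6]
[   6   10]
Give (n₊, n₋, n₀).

Answer: (1, 1, 0)

Derivation:
step 0: pivot 3 → sign +
step 1: pivot -2 → sign −
signature = (1, 1, 0)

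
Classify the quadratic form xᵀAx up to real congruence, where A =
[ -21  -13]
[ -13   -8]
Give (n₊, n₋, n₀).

step 0: pivot -21 → sign −
step 1: pivot 1/21 → sign +
signature = (1, 1, 0)

Answer: (1, 1, 0)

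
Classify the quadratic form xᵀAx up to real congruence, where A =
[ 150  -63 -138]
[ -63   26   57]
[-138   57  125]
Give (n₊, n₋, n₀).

step 0: pivot 150 → sign +
step 1: pivot -23/50 → sign −
step 2: pivot 1/23 → sign +
signature = (2, 1, 0)

Answer: (2, 1, 0)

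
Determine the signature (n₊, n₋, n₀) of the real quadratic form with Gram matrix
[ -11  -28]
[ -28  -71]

step 0: pivot -11 → sign −
step 1: pivot 3/11 → sign +
signature = (1, 1, 0)

Answer: (1, 1, 0)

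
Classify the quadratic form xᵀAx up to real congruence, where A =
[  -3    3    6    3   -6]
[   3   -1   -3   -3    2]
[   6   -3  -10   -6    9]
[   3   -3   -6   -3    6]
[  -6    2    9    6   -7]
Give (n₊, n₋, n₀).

step 0: pivot -3 → sign −
step 1: pivot 2 → sign +
step 2: pivot -5/2 → sign −
step 3: pivot 3/5 → sign +
step 4: row/col 4 already zero → sign 0
signature = (2, 2, 1)

Answer: (2, 2, 1)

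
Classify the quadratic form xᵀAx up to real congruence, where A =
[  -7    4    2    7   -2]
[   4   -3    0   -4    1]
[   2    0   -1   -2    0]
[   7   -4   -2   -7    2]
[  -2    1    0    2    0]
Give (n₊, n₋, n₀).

Answer: (2, 2, 1)

Derivation:
step 0: pivot -7 → sign −
step 1: pivot -5/7 → sign −
step 2: pivot 7/5 → sign +
step 3: pivot 1/7 → sign +
step 4: row/col 4 already zero → sign 0
signature = (2, 2, 1)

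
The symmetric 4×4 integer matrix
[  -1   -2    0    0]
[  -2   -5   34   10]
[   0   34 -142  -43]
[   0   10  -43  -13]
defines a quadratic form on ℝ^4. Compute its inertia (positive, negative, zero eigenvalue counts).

Answer: (2, 2, 0)

Derivation:
step 0: pivot -1 → sign −
step 1: pivot -1 → sign −
step 2: pivot 1014 → sign +
step 3: pivot 3/338 → sign +
signature = (2, 2, 0)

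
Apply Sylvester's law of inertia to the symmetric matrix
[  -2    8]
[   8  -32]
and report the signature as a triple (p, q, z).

Answer: (0, 1, 1)

Derivation:
step 0: pivot -2 → sign −
step 1: row/col 1 already zero → sign 0
signature = (0, 1, 1)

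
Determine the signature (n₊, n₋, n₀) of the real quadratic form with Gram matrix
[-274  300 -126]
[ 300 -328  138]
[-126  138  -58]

Answer: (1, 2, 0)

Derivation:
step 0: pivot -274 → sign −
step 1: pivot 64/137 → sign +
step 2: pivot -1/16 → sign −
signature = (1, 2, 0)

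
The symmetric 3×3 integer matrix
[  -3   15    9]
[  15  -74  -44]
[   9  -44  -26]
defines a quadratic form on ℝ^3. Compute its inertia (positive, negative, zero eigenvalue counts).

step 0: pivot -3 → sign −
step 1: pivot 1 → sign +
step 2: row/col 2 already zero → sign 0
signature = (1, 1, 1)

Answer: (1, 1, 1)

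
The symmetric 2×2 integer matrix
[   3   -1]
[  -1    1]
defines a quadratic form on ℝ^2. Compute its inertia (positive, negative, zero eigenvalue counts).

Answer: (2, 0, 0)

Derivation:
step 0: pivot 3 → sign +
step 1: pivot 2/3 → sign +
signature = (2, 0, 0)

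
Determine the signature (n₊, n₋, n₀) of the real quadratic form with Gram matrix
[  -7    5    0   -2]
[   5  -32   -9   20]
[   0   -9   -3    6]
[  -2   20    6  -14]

step 0: pivot -7 → sign −
step 1: pivot -199/7 → sign −
step 2: pivot -30/199 → sign −
step 3: pivot -6/5 → sign −
signature = (0, 4, 0)

Answer: (0, 4, 0)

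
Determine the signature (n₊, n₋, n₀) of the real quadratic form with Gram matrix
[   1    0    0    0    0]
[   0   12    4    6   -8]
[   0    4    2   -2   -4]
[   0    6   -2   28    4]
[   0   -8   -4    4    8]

Answer: (4, 0, 1)

Derivation:
step 0: pivot 1 → sign +
step 1: pivot 12 → sign +
step 2: pivot 2/3 → sign +
step 3: pivot 1 → sign +
step 4: row/col 4 already zero → sign 0
signature = (4, 0, 1)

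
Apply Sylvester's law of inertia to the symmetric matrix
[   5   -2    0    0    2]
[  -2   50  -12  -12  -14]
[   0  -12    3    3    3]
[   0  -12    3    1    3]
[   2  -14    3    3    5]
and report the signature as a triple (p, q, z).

step 0: pivot 5 → sign +
step 1: pivot 246/5 → sign +
step 2: pivot 3/41 → sign +
step 3: pivot -2 → sign −
step 4: row/col 4 already zero → sign 0
signature = (3, 1, 1)

Answer: (3, 1, 1)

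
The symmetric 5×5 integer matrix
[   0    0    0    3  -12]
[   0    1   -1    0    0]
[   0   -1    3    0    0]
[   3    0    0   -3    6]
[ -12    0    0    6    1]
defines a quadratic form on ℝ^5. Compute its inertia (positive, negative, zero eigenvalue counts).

step 0: pivot 1 → sign +
step 1: pivot 2 → sign +
step 2: pivot -3 → sign −
step 3: pivot 3 → sign +
step 4: pivot 1 → sign +
signature = (4, 1, 0)

Answer: (4, 1, 0)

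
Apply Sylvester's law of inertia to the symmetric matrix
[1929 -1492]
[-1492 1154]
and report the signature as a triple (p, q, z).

Answer: (2, 0, 0)

Derivation:
step 0: pivot 1929 → sign +
step 1: pivot 2/1929 → sign +
signature = (2, 0, 0)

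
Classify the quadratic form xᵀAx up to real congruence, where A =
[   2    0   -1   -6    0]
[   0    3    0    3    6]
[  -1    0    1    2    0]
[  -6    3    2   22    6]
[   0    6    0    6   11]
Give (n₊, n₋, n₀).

step 0: pivot 2 → sign +
step 1: pivot 3 → sign +
step 2: pivot 1/2 → sign +
step 3: pivot -1 → sign −
step 4: pivot -1 → sign −
signature = (3, 2, 0)

Answer: (3, 2, 0)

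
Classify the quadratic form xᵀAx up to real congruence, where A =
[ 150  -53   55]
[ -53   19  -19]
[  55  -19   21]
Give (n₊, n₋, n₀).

step 0: pivot 150 → sign +
step 1: pivot 41/150 → sign +
step 2: pivot 6/41 → sign +
signature = (3, 0, 0)

Answer: (3, 0, 0)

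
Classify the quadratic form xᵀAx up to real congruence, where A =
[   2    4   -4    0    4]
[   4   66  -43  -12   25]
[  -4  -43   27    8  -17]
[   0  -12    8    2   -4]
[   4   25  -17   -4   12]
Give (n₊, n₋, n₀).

Answer: (2, 3, 0)

Derivation:
step 0: pivot 2 → sign +
step 1: pivot 58 → sign +
step 2: pivot -123/58 → sign −
step 3: pivot -26/123 → sign −
step 4: pivot -3/13 → sign −
signature = (2, 3, 0)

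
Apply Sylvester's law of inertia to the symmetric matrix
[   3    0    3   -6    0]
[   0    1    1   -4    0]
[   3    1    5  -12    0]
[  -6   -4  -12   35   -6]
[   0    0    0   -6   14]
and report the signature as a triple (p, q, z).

step 0: pivot 3 → sign +
step 1: pivot 1 → sign +
step 2: pivot 1 → sign +
step 3: pivot 3 → sign +
step 4: pivot 2 → sign +
signature = (5, 0, 0)

Answer: (5, 0, 0)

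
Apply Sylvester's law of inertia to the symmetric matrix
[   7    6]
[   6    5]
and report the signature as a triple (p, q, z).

Answer: (1, 1, 0)

Derivation:
step 0: pivot 7 → sign +
step 1: pivot -1/7 → sign −
signature = (1, 1, 0)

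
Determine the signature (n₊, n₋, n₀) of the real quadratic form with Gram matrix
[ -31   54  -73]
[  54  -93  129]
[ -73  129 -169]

Answer: (1, 2, 0)

Derivation:
step 0: pivot -31 → sign −
step 1: pivot 33/31 → sign +
step 2: pivot -3/11 → sign −
signature = (1, 2, 0)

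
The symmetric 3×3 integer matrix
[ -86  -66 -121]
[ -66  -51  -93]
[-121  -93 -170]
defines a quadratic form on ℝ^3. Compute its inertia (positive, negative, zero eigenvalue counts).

Answer: (1, 2, 0)

Derivation:
step 0: pivot -86 → sign −
step 1: pivot -15/43 → sign −
step 2: pivot 3/10 → sign +
signature = (1, 2, 0)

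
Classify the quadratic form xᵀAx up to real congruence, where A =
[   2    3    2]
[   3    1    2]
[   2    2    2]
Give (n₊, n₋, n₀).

step 0: pivot 2 → sign +
step 1: pivot -7/2 → sign −
step 2: pivot 2/7 → sign +
signature = (2, 1, 0)

Answer: (2, 1, 0)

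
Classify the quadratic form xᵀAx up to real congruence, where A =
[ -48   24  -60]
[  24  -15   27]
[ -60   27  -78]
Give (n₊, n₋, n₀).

step 0: pivot -48 → sign −
step 1: pivot -3 → sign −
step 2: row/col 2 already zero → sign 0
signature = (0, 2, 1)

Answer: (0, 2, 1)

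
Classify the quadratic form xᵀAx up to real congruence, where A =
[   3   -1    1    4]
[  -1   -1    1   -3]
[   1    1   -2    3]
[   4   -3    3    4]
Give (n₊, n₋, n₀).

step 0: pivot 3 → sign +
step 1: pivot -4/3 → sign −
step 2: pivot -1 → sign −
step 3: pivot 3/4 → sign +
signature = (2, 2, 0)

Answer: (2, 2, 0)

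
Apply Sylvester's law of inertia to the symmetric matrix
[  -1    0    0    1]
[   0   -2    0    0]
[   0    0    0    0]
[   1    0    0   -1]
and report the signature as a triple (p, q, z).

Answer: (0, 2, 2)

Derivation:
step 0: pivot -1 → sign −
step 1: pivot -2 → sign −
step 2: row/col 2 already zero → sign 0
step 3: row/col 3 already zero → sign 0
signature = (0, 2, 2)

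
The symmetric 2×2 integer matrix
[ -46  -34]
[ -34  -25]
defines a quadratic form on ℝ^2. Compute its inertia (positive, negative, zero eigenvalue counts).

step 0: pivot -46 → sign −
step 1: pivot 3/23 → sign +
signature = (1, 1, 0)

Answer: (1, 1, 0)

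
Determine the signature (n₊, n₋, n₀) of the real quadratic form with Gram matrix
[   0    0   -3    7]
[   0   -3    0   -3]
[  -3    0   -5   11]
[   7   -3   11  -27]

step 0: pivot -3 → sign −
step 1: pivot -5 → sign −
step 2: pivot 9/5 → sign +
step 3: pivot 1/9 → sign +
signature = (2, 2, 0)

Answer: (2, 2, 0)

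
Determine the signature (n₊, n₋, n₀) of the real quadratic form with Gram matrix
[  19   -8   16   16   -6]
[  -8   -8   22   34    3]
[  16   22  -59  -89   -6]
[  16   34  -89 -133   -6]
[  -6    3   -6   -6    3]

step 0: pivot 19 → sign +
step 1: pivot -216/19 → sign −
step 2: pivot 1/6 → sign +
step 3: pivot -2 → sign −
step 4: pivot 3/4 → sign +
signature = (3, 2, 0)

Answer: (3, 2, 0)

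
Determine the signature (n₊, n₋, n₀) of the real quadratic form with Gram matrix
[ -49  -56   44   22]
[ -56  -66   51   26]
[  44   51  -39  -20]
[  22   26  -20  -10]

Answer: (2, 2, 0)

Derivation:
step 0: pivot -49 → sign −
step 1: pivot -2 → sign −
step 2: pivot 75/98 → sign +
step 3: pivot 6/25 → sign +
signature = (2, 2, 0)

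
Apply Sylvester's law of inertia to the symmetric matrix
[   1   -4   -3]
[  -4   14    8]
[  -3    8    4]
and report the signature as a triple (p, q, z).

Answer: (2, 1, 0)

Derivation:
step 0: pivot 1 → sign +
step 1: pivot -2 → sign −
step 2: pivot 3 → sign +
signature = (2, 1, 0)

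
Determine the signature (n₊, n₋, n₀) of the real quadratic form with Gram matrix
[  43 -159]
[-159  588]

Answer: (2, 0, 0)

Derivation:
step 0: pivot 43 → sign +
step 1: pivot 3/43 → sign +
signature = (2, 0, 0)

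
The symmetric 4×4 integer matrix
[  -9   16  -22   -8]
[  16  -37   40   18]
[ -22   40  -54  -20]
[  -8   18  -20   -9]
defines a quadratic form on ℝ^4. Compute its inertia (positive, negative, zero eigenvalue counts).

Answer: (0, 4, 0)

Derivation:
step 0: pivot -9 → sign −
step 1: pivot -77/9 → sign −
step 2: pivot -10/77 → sign −
step 3: pivot -1/5 → sign −
signature = (0, 4, 0)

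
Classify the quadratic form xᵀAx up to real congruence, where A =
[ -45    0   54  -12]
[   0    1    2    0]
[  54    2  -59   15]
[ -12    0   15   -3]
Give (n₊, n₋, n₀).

Answer: (2, 1, 1)

Derivation:
step 0: pivot -45 → sign −
step 1: pivot 1 → sign +
step 2: pivot 9/5 → sign +
step 3: row/col 3 already zero → sign 0
signature = (2, 1, 1)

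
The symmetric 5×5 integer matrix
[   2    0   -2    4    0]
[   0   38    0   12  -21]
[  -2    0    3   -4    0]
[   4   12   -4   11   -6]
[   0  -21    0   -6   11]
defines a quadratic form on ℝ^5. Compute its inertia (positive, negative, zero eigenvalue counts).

Answer: (3, 2, 0)

Derivation:
step 0: pivot 2 → sign +
step 1: pivot 38 → sign +
step 2: pivot 1 → sign +
step 3: pivot -15/19 → sign −
step 4: pivot -1/10 → sign −
signature = (3, 2, 0)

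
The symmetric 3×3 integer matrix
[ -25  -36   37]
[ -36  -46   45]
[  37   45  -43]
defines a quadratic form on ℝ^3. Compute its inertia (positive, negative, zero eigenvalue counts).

step 0: pivot -25 → sign −
step 1: pivot 146/25 → sign +
step 2: pivot 3/146 → sign +
signature = (2, 1, 0)

Answer: (2, 1, 0)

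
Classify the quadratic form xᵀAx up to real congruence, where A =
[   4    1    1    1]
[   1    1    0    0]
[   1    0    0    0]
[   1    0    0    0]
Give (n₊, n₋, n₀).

step 0: pivot 4 → sign +
step 1: pivot 3/4 → sign +
step 2: pivot -1/3 → sign −
step 3: row/col 3 already zero → sign 0
signature = (2, 1, 1)

Answer: (2, 1, 1)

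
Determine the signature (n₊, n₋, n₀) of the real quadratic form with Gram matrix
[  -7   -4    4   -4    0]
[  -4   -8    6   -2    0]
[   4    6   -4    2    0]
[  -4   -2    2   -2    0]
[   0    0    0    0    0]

step 0: pivot -7 → sign −
step 1: pivot -40/7 → sign −
step 2: pivot 7/10 → sign +
step 3: pivot 2/7 → sign +
step 4: row/col 4 already zero → sign 0
signature = (2, 2, 1)

Answer: (2, 2, 1)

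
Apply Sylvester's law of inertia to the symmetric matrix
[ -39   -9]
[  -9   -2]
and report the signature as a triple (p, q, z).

step 0: pivot -39 → sign −
step 1: pivot 1/13 → sign +
signature = (1, 1, 0)

Answer: (1, 1, 0)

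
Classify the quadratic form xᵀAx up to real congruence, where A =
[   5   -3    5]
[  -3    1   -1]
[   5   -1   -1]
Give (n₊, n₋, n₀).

Answer: (1, 2, 0)

Derivation:
step 0: pivot 5 → sign +
step 1: pivot -4/5 → sign −
step 2: pivot -1 → sign −
signature = (1, 2, 0)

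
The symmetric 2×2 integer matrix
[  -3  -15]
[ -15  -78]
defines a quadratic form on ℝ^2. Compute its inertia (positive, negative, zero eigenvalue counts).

step 0: pivot -3 → sign −
step 1: pivot -3 → sign −
signature = (0, 2, 0)

Answer: (0, 2, 0)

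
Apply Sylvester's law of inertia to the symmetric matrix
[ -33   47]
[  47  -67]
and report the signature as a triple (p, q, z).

step 0: pivot -33 → sign −
step 1: pivot -2/33 → sign −
signature = (0, 2, 0)

Answer: (0, 2, 0)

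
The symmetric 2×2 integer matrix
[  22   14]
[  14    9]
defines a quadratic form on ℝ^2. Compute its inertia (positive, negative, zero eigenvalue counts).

step 0: pivot 22 → sign +
step 1: pivot 1/11 → sign +
signature = (2, 0, 0)

Answer: (2, 0, 0)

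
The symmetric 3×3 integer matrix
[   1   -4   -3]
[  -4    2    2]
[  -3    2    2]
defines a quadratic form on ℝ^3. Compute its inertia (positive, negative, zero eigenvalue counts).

step 0: pivot 1 → sign +
step 1: pivot -14 → sign −
step 2: pivot 1/7 → sign +
signature = (2, 1, 0)

Answer: (2, 1, 0)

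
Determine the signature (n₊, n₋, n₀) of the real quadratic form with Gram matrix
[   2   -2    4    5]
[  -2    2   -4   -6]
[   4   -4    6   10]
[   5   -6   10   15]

Answer: (2, 2, 0)

Derivation:
step 0: pivot 2 → sign +
step 1: pivot -2 → sign −
step 2: pivot 5/2 → sign +
step 3: pivot -2/5 → sign −
signature = (2, 2, 0)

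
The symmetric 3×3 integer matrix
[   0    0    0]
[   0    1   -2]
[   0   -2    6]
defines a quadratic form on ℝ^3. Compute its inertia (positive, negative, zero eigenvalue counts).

Answer: (2, 0, 1)

Derivation:
step 0: pivot 1 → sign +
step 1: pivot 2 → sign +
step 2: row/col 2 already zero → sign 0
signature = (2, 0, 1)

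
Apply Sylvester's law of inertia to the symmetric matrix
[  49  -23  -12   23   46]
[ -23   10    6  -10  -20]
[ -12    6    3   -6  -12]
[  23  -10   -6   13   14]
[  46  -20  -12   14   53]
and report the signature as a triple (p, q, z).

step 0: pivot 49 → sign +
step 1: pivot -39/49 → sign −
step 2: pivot 3/13 → sign +
step 3: pivot 3 → sign +
step 4: pivot 1 → sign +
signature = (4, 1, 0)

Answer: (4, 1, 0)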